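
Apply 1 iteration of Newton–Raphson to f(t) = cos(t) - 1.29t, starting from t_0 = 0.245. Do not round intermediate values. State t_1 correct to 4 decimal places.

0.6718

Newton update: t ← t − f(t)/f'(t).
f'(t) = -sin(t) - 1.29
t_0 = 0.245000: f = 0.654087, f' = -1.532556 → t_1 = 0.245000 - (0.654087)/(-1.532556) = 0.671795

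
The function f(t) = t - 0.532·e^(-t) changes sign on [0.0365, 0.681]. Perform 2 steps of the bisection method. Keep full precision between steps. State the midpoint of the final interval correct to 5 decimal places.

0.43931

f(0.036500) = -0.476432, f(0.681000) = 0.411749 (opposite signs)
step 1: m = 0.358750, f(m) = -0.012878 < 0 → root in [0.358750, 0.681000]
step 2: m = 0.519875, f(m) = 0.203551 > 0 → root in [0.358750, 0.519875]
Midpoint of [0.358750, 0.519875] = 0.439313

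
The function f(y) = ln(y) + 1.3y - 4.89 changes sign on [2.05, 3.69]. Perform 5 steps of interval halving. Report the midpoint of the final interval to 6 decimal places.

f(2.050000) = -1.507160, f(3.690000) = 1.212626 (opposite signs)
step 1: m = 2.870000, f(m) = -0.104688 < 0 → root in [2.870000, 3.690000]
step 2: m = 3.280000, f(m) = 0.561843 > 0 → root in [2.870000, 3.280000]
step 3: m = 3.075000, f(m) = 0.230805 > 0 → root in [2.870000, 3.075000]
step 4: m = 2.972500, f(m) = 0.063653 > 0 → root in [2.870000, 2.972500]
step 5: m = 2.921250, f(m) = -0.020363 < 0 → root in [2.921250, 2.972500]
Midpoint of [2.921250, 2.972500] = 2.946875

2.946875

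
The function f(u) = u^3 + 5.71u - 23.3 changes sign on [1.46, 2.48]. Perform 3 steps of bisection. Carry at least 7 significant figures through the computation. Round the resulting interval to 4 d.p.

[2.0975, 2.2250]

f(1.460000) = -11.851264, f(2.480000) = 6.113792 (opposite signs)
step 1: m = 1.970000, f(m) = -4.405927 < 0 → root in [1.970000, 2.480000]
step 2: m = 2.225000, f(m) = 0.419891 > 0 → root in [1.970000, 2.225000]
step 3: m = 2.097500, f(m) = -2.095311 < 0 → root in [2.097500, 2.225000]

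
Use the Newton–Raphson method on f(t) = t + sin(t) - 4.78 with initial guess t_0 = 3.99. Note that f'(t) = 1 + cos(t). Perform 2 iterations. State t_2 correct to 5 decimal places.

-3.72143

t_0 = 3.990000: f = -1.540228, f' = 0.338821 → t_1 = 3.990000 - (-1.540228)/(0.338821) = 8.535845
t_1 = 8.535845: f = 4.532245, f' = 0.369760 → t_2 = 8.535845 - (4.532245)/(0.369760) = -3.721431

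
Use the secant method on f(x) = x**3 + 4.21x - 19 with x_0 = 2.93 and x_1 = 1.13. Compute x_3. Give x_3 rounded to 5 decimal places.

2.28531

f(x_0) = 18.489057, f(x_1) = -12.799803
x_2 = 1.130000 - (-12.799803)·(1.130000 - 2.930000)/(-12.799803 - (18.489057)) = 1.866353; f(x_2) = -4.641636
x_3 = 1.866353 - (-4.641636)·(1.866353 - 1.130000)/(-4.641636 - (-12.799803)) = 2.285305; f(x_3) = 2.556416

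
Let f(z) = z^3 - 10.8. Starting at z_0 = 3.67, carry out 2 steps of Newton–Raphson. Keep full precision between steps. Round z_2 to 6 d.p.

2.298063

f'(z) = 3z^2
z_0 = 3.670000: f = 38.630863, f' = 40.406700 → z_1 = 3.670000 - (38.630863)/(40.406700) = 2.713949
z_1 = 2.713949: f = 9.189645, f' = 22.096559 → z_2 = 2.713949 - (9.189645)/(22.096559) = 2.298063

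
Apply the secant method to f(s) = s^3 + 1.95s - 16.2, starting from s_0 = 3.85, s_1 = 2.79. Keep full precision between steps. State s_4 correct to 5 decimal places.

2.27703

f(s_0) = 48.374125, f(s_1) = 10.958139
s_2 = 2.790000 - (10.958139)·(2.790000 - 3.850000)/(10.958139 - (48.374125)) = 2.479554; f(s_2) = 3.879903
s_3 = 2.479554 - (3.879903)·(2.479554 - 2.790000)/(3.879903 - (10.958139)) = 2.309385; f(s_3) = 0.619851
s_4 = 2.309385 - (0.619851)·(2.309385 - 2.479554)/(0.619851 - (3.879903)) = 2.277030; f(s_4) = 0.046301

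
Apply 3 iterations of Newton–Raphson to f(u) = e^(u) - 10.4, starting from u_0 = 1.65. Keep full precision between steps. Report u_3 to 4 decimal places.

2.3427

f'(u) = e^(u)
u_0 = 1.650000: f = -5.193020, f' = 5.206980 → u_1 = 1.650000 - (-5.193020)/(5.206980) = 2.647319
u_1 = 2.647319: f = 3.716143, f' = 14.116143 → u_2 = 2.647319 - (3.716143)/(14.116143) = 2.384064
u_2 = 2.384064: f = 0.448905, f' = 10.848905 → u_3 = 2.384064 - (0.448905)/(10.848905) = 2.342686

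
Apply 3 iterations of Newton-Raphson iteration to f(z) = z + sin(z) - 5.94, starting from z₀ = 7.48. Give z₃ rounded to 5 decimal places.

f'(z) = 1 + cos(z)
z_0 = 7.480000: f = 2.470880, f' = 1.365325 → z_1 = 7.480000 - (2.470880)/(1.365325) = 5.670262
z_1 = 5.670262: f = -0.844999, f' = 1.817970 → z_2 = 5.670262 - (-0.844999)/(1.817970) = 6.135066
z_2 = 6.135066: f = 0.047487, f' = 1.989050 → z_3 = 6.135066 - (0.047487)/(1.989050) = 6.111191

6.11119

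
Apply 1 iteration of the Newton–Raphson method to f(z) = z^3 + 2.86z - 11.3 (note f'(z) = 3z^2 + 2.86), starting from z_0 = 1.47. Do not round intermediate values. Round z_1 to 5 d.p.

1.88950

z_0 = 1.470000: f = -3.919277, f' = 9.342700 → z_1 = 1.470000 - (-3.919277)/(9.342700) = 1.889502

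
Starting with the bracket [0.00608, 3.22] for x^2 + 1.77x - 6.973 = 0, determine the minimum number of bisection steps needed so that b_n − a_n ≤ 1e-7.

Initial width b − a = 3.22 − 0.00608 = 3.213920.
After n steps the width is (b−a)/2^n; need (b−a)/2^n ≤ 1e-7.
So n ≥ log₂(3.213920/1e-7) = log₂(32139200.0000) ≈ 24.9378.
Hence n = 25.

25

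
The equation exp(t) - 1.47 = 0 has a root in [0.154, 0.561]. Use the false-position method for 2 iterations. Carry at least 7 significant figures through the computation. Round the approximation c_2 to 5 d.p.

0.38351

f(0.154000) = -0.303509, f(0.561000) = 0.282424
step 1: c = 0.364823, f(c) = -0.029741 < 0 → new bracket [0.364823, 0.561000]
step 2: c = 0.383513, f(c) = -0.002569 < 0 → new bracket [0.383513, 0.561000]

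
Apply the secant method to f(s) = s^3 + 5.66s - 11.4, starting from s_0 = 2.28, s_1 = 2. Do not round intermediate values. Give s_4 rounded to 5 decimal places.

1.46308

f(s_0) = 13.357152, f(s_1) = 7.920000
s_2 = 2.000000 - (7.920000)·(2.000000 - 2.280000)/(7.920000 - (13.357152)) = 1.592139; f(s_2) = 1.647436
s_3 = 1.592139 - (1.647436)·(1.592139 - 2.000000)/(1.647436 - (7.920000)) = 1.485018; f(s_3) = 0.280084
s_4 = 1.485018 - (0.280084)·(1.485018 - 1.592139)/(0.280084 - (1.647436)) = 1.463076; f(s_4) = 0.012858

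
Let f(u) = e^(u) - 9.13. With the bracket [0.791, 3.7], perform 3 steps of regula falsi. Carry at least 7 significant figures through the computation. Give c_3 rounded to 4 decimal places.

1.8892

f(0.791000) = -6.924399, f(3.700000) = 31.317304
step 1: c = 1.317731, f(c) = -5.395064 < 0 → new bracket [1.317731, 3.700000]
step 2: c = 1.667817, f(c) = -3.829417 < 0 → new bracket [1.667817, 3.700000]
step 3: c = 1.889234, f(c) = -2.515702 < 0 → new bracket [1.889234, 3.700000]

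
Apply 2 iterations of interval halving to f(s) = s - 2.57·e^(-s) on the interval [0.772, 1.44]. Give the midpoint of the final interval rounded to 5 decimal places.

1.02250

f(0.772000) = -0.415566, f(1.440000) = 0.831096 (opposite signs)
step 1: m = 1.106000, f(m) = 0.255639 > 0 → root in [0.772000, 1.106000]
step 2: m = 0.939000, f(m) = -0.065918 < 0 → root in [0.939000, 1.106000]
Midpoint of [0.939000, 1.106000] = 1.022500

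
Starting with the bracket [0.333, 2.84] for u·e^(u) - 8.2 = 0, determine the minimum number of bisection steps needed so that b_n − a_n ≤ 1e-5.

18

Initial width b − a = 2.84 − 0.333 = 2.507000.
After n steps the width is (b−a)/2^n; need (b−a)/2^n ≤ 1e-5.
So n ≥ log₂(2.507000/1e-5) = log₂(250700.0000) ≈ 17.9356.
Hence n = 18.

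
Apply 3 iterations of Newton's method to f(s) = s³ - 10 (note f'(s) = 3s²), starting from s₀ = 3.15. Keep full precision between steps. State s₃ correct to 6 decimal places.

2.154880

s_0 = 3.150000: f = 21.255875, f' = 29.767500 → s_1 = 3.150000 - (21.255875)/(29.767500) = 2.435937
s_1 = 2.435937: f = 4.454334, f' = 17.801365 → s_2 = 2.435937 - (4.454334)/(17.801365) = 2.185713
s_2 = 2.185713: f = 0.441891, f' = 14.332018 → s_3 = 2.185713 - (0.441891)/(14.332018) = 2.154880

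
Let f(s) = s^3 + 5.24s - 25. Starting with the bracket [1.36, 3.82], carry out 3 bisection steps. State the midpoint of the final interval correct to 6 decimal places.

f(1.360000) = -15.358144, f(3.820000) = 50.759768 (opposite signs)
step 1: m = 2.590000, f(m) = 5.945579 > 0 → root in [1.360000, 2.590000]
step 2: m = 1.975000, f(m) = -6.947266 < 0 → root in [1.975000, 2.590000]
step 3: m = 2.282500, f(m) = -1.148317 < 0 → root in [2.282500, 2.590000]
Midpoint of [2.282500, 2.590000] = 2.436250

2.436250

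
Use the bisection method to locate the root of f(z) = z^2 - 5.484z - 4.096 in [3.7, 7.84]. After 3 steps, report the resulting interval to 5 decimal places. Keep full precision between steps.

f(3.700000) = -10.696800, f(7.840000) = 14.375040 (opposite signs)
step 1: m = 5.770000, f(m) = -2.445780 < 0 → root in [5.770000, 7.840000]
step 2: m = 6.805000, f(m) = 4.893405 > 0 → root in [5.770000, 6.805000]
step 3: m = 6.287500, f(m) = 0.956006 > 0 → root in [5.770000, 6.287500]

[5.77000, 6.28750]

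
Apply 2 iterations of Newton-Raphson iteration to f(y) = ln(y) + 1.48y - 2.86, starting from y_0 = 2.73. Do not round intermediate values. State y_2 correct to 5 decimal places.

f'(y) = 1/y + 1.48
y_0 = 2.730000: f = 2.184702, f' = 1.846300 → y_1 = 2.730000 - (2.184702)/(1.846300) = 1.546714
y_1 = 1.546714: f = -0.134731, f' = 2.126532 → y_2 = 1.546714 - (-0.134731)/(2.126532) = 1.610071

1.61007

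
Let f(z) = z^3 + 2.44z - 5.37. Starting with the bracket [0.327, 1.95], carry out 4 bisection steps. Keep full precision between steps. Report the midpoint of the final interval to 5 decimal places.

1.29066

f(0.327000) = -4.537154, f(1.950000) = 6.802875 (opposite signs)
step 1: m = 1.138500, f(m) = -1.116357 < 0 → root in [1.138500, 1.950000]
step 2: m = 1.544250, f(m) = 2.080555 > 0 → root in [1.138500, 1.544250]
step 3: m = 1.341375, f(m) = 0.316473 > 0 → root in [1.138500, 1.341375]
step 4: m = 1.239937, f(m) = -0.438217 < 0 → root in [1.239937, 1.341375]
Midpoint of [1.239937, 1.341375] = 1.290656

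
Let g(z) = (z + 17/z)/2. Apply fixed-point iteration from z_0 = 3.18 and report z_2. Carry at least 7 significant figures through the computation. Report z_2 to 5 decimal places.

4.12540

z_1 = g(3.180000) = 4.262956
z_2 = g(4.262956) = 4.125400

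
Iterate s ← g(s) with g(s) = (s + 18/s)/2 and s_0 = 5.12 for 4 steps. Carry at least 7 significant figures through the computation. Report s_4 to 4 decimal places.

4.2426

s_1 = g(5.120000) = 4.317813
s_2 = g(4.317813) = 4.243295
s_3 = g(4.243295) = 4.242641
s_4 = g(4.242641) = 4.242641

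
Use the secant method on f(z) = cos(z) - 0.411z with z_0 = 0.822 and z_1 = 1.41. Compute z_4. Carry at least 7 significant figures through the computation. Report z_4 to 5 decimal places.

1.10115

f(z_0) = 0.342916, f(z_1) = -0.419406
z_2 = 1.410000 - (-0.419406)·(1.410000 - 0.822000)/(-0.419406 - (0.342916)) = 1.086500; f(z_2) = 0.019034
z_3 = 1.086500 - (0.019034)·(1.086500 - 1.410000)/(0.019034 - (-0.419406)) = 1.100544; f(z_3) = 0.000787
z_4 = 1.100544 - (0.000787)·(1.100544 - 1.086500)/(0.000787 - (0.019034)) = 1.101150; f(z_4) = -0.000002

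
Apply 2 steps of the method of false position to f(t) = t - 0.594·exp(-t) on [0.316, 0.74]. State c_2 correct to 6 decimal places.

0.398737

f(0.316000) = -0.117061, f(0.740000) = 0.456594
step 1: c = 0.402522, f(c) = 0.005355 > 0 → new bracket [0.316000, 0.402522]
step 2: c = 0.398737, f(c) = 0.000064 > 0 → new bracket [0.316000, 0.398737]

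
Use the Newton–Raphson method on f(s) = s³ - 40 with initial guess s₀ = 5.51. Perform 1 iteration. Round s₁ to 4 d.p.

Newton update: s ← s − f(s)/f'(s).
f'(s) = 3s²
s_0 = 5.510000: f = 127.284151, f' = 91.080300 → s_1 = 5.510000 - (127.284151)/(91.080300) = 4.112506

4.1125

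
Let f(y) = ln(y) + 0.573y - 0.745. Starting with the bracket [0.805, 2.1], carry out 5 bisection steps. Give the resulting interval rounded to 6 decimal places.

f(0.805000) = -0.500648, f(2.100000) = 1.200237 (opposite signs)
step 1: m = 1.452500, f(m) = 0.460569 > 0 → root in [0.805000, 1.452500]
step 2: m = 1.128750, f(m) = 0.022885 > 0 → root in [0.805000, 1.128750]
step 3: m = 0.966875, f(m) = -0.224667 < 0 → root in [0.966875, 1.128750]
step 4: m = 1.047813, f(m) = -0.097899 < 0 → root in [1.047813, 1.128750]
step 5: m = 1.088281, f(m) = -0.036815 < 0 → root in [1.088281, 1.128750]

[1.088281, 1.128750]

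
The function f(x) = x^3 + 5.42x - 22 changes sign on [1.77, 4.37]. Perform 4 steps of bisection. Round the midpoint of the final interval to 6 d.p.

f(1.770000) = -6.861367, f(4.370000) = 85.138853 (opposite signs)
step 1: m = 3.070000, f(m) = 23.573843 > 0 → root in [1.770000, 3.070000]
step 2: m = 2.420000, f(m) = 5.288888 > 0 → root in [1.770000, 2.420000]
step 3: m = 2.095000, f(m) = -1.450093 < 0 → root in [2.095000, 2.420000]
step 4: m = 2.257500, f(m) = 1.740561 > 0 → root in [2.095000, 2.257500]
Midpoint of [2.095000, 2.257500] = 2.176250

2.176250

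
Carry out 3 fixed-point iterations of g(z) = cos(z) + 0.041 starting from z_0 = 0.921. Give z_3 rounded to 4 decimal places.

z_1 = g(0.921000) = 0.646024
z_2 = g(0.646024) = 0.839484
z_3 = g(0.839484) = 0.708847

0.7088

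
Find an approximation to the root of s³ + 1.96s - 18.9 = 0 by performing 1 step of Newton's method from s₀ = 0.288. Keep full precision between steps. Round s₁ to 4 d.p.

8.5782

f'(s) = 3s² + 1.96
s_0 = 0.288000: f = -18.311632, f' = 2.208832 → s_1 = 0.288000 - (-18.311632)/(2.208832) = 8.578188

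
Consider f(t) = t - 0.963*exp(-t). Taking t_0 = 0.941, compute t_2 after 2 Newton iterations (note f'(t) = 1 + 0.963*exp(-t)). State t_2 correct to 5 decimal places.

0.55351

Newton update: t ← t − f(t)/f'(t).
t_0 = 0.941000: f = 0.565201, f' = 1.375799 → t_1 = 0.941000 - (0.565201)/(1.375799) = 0.530183
t_1 = 0.530183: f = -0.036540, f' = 1.566723 → t_2 = 0.530183 - (-0.036540)/(1.566723) = 0.553505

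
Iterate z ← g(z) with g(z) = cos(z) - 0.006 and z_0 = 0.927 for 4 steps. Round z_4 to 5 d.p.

z_1 = g(0.927000) = 0.594236
z_2 = g(0.594236) = 0.822576
z_3 = g(0.822576) = 0.674335
z_4 = g(0.674335) = 0.775122

0.77512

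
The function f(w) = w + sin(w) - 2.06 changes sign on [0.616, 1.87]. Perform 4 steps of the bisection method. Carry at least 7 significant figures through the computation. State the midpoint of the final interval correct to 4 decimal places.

1.1254

f(0.616000) = -0.866225, f(1.870000) = 0.765572 (opposite signs)
step 1: m = 1.243000, f(m) = 0.129754 > 0 → root in [0.616000, 1.243000]
step 2: m = 0.929500, f(m) = -0.329179 < 0 → root in [0.929500, 1.243000]
step 3: m = 1.086250, f(m) = -0.088864 < 0 → root in [1.086250, 1.243000]
step 4: m = 1.164625, f(m) = 0.023265 > 0 → root in [1.086250, 1.164625]
Midpoint of [1.086250, 1.164625] = 1.125438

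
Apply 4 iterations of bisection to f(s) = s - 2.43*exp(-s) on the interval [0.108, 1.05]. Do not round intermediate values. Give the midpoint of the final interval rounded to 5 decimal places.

f(0.108000) = -2.073235, f(1.050000) = 0.199651 (opposite signs)
step 1: m = 0.579000, f(m) = -0.782914 < 0 → root in [0.579000, 1.050000]
step 2: m = 0.814500, f(m) = -0.261652 < 0 → root in [0.814500, 1.050000]
step 3: m = 0.932250, f(m) = -0.024361 < 0 → root in [0.932250, 1.050000]
step 4: m = 0.991125, f(m) = 0.089209 > 0 → root in [0.932250, 0.991125]
Midpoint of [0.932250, 0.991125] = 0.961688

0.96169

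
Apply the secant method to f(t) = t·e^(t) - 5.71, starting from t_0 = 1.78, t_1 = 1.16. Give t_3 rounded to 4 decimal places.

1.4149

Secant update: t_(k+1) = t_k − f(t_k)·(t_k − t_(k-1))/(f(t_k) − f(t_(k-1))).
f(t_0) = 4.845144, f(t_1) = -2.009677
t_2 = 1.160000 - (-2.009677)·(1.160000 - 1.780000)/(-2.009677 - (4.845144)) = 1.341770; f(t_2) = -0.576645
t_3 = 1.341770 - (-0.576645)·(1.341770 - 1.160000)/(-0.576645 - (-2.009677)) = 1.414913; f(t_3) = 0.113965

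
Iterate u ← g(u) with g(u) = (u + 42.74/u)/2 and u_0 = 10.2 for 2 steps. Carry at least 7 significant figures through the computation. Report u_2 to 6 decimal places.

6.567627

u_1 = g(10.200000) = 7.195098
u_2 = g(7.195098) = 6.567627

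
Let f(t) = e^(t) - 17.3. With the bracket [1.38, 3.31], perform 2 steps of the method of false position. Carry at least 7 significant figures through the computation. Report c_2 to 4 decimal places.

False-position update: c = (a·f(b) − b·f(a))/(f(b) − f(a)); replace the endpoint whose sign matches f(c).
f(1.380000) = -13.325098, f(3.310000) = 10.085125
step 1: c = 2.478556, f(c) = -5.375967 < 0 → new bracket [2.478556, 3.310000]
step 2: c = 2.767657, f(c) = -1.378716 < 0 → new bracket [2.767657, 3.310000]

2.7677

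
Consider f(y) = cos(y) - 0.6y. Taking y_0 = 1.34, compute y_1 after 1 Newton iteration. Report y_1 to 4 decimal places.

Newton update: y ← y − f(y)/f'(y).
f'(y) = -sin(y) - 0.6
y_0 = 1.340000: f = -0.575247, f' = -1.573485 → y_1 = 1.340000 - (-0.575247)/(-1.573485) = 0.974412

0.9744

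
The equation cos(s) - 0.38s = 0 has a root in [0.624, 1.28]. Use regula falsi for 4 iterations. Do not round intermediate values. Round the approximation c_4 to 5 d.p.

1.12787

False-position update: c = (a·f(b) − b·f(a))/(f(b) − f(a)); replace the endpoint whose sign matches f(c).
f(0.624000) = 0.574428, f(1.280000) = -0.199685
step 1: c = 1.110783, f(c) = 0.021863 > 0 → new bracket [1.110783, 1.280000]
step 2: c = 1.127481, f(c) = 0.000493 > 0 → new bracket [1.127481, 1.280000]
step 3: c = 1.127857, f(c) = 0.000011 > 0 → new bracket [1.127857, 1.280000]
step 4: c = 1.127866, f(c) = 0.000000 > 0 → new bracket [1.127866, 1.280000]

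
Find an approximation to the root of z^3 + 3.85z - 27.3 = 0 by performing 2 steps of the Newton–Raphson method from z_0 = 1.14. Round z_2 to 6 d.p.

f'(z) = 3z^2 + 3.85
z_0 = 1.140000: f = -21.429456, f' = 7.748800 → z_1 = 1.140000 - (-21.429456)/(7.748800) = 3.905519
z_1 = 3.905519: f = 47.307452, f' = 49.609243 → z_2 = 3.905519 - (47.307452)/(49.609243) = 2.951918

2.951918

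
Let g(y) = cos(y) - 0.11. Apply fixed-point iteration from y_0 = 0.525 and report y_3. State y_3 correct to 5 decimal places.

0.70501

y_1 = g(0.525000) = 0.755324
y_2 = g(0.755324) = 0.618050
y_3 = g(0.618050) = 0.705010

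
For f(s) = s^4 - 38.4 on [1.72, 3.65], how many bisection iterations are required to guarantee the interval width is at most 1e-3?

Initial width b − a = 3.65 − 1.72 = 1.930000.
After n steps the width is (b−a)/2^n; need (b−a)/2^n ≤ 1e-3.
So n ≥ log₂(1.930000/1e-3) = log₂(1930.0000) ≈ 10.9144.
Hence n = 11.

11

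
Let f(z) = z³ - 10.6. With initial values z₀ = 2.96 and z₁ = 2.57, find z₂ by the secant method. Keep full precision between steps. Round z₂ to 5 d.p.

2.29253

f(z_0) = 15.334336, f(z_1) = 6.374593
z_2 = 2.570000 - (6.374593)·(2.570000 - 2.960000)/(6.374593 - (15.334336)) = 2.292526; f(z_2) = 1.448780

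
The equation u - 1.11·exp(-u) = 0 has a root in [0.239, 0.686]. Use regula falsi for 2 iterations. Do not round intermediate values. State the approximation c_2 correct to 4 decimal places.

0.6061

f(0.239000) = -0.635031, f(0.686000) = 0.127019
step 1: c = 0.611494, f(c) = 0.009274 > 0 → new bracket [0.239000, 0.611494]
step 2: c = 0.606132, f(c) = 0.000675 > 0 → new bracket [0.239000, 0.606132]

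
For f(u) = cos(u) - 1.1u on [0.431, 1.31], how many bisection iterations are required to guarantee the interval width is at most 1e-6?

Initial width b − a = 1.31 − 0.431 = 0.879000.
After n steps the width is (b−a)/2^n; need (b−a)/2^n ≤ 1e-6.
So n ≥ log₂(0.879000/1e-6) = log₂(879000.0000) ≈ 19.7455.
Hence n = 20.

20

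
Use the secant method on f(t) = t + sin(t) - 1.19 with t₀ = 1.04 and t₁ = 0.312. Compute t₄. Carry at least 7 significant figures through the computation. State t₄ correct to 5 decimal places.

0.61392

f(t_0) = 0.712404, f(t_1) = -0.571037
t_2 = 0.312000 - (-0.571037)·(0.312000 - 1.040000)/(-0.571037 - (0.712404)) = 0.635907; f(t_2) = 0.039814
t_3 = 0.635907 - (0.039814)·(0.635907 - 0.312000)/(0.039814 - (-0.571037)) = 0.614795; f(t_3) = 0.001586
t_4 = 0.614795 - (0.001586)·(0.614795 - 0.635907)/(0.001586 - (0.039814)) = 0.613919; f(t_4) = -0.000006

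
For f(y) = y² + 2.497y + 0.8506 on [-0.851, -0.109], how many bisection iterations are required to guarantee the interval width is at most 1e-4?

Initial width b − a = -0.109 − -0.851 = 0.742000.
After n steps the width is (b−a)/2^n; need (b−a)/2^n ≤ 1e-4.
So n ≥ log₂(0.742000/1e-4) = log₂(7420.0000) ≈ 12.8572.
Hence n = 13.

13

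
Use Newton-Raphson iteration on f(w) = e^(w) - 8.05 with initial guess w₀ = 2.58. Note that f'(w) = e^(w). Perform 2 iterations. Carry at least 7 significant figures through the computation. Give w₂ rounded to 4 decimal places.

w_0 = 2.580000: f = 5.147138, f' = 13.197138 → w_1 = 2.580000 - (5.147138)/(13.197138) = 2.189981
w_1 = 2.189981: f = 0.885041, f' = 8.935041 → w_2 = 2.189981 - (0.885041)/(8.935041) = 2.090928

2.0909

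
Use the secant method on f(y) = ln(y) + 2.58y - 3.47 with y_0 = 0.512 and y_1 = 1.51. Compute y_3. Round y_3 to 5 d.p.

Secant update: y_(k+1) = y_k − f(y_k)·(y_k − y_(k-1))/(f(y_k) − f(y_(k-1))).
f(y_0) = -2.818471, f(y_1) = 0.837910
y_2 = 1.510000 - (0.837910)·(1.510000 - 0.512000)/(0.837910 - (-2.818471)) = 1.281295; f(y_2) = 0.083611
y_3 = 1.281295 - (0.083611)·(1.281295 - 1.510000)/(0.083611 - (0.837910)) = 1.255944; f(y_3) = -0.001779

1.25594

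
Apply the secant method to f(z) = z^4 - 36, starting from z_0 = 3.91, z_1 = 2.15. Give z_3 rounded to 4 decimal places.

Secant update: z_(k+1) = z_k − f(z_k)·(z_k − z_(k-1))/(f(z_k) − f(z_(k-1))).
f(z_0) = 197.726002, f(z_1) = -14.632494
z_2 = 2.150000 - (-14.632494)·(2.150000 - 3.910000)/(-14.632494 - (197.726002)) = 2.271272; f(z_2) = -9.388046
z_3 = 2.271272 - (-9.388046)·(2.271272 - 2.150000)/(-9.388046 - (-14.632494)) = 2.488361; f(z_3) = 2.340110

2.4884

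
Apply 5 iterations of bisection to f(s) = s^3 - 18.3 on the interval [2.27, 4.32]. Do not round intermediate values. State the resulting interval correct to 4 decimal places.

f(2.270000) = -6.602917, f(4.320000) = 62.321568 (opposite signs)
step 1: m = 3.295000, f(m) = 17.473897 > 0 → root in [2.270000, 3.295000]
step 2: m = 2.782500, f(m) = 3.242967 > 0 → root in [2.270000, 2.782500]
step 3: m = 2.526250, f(m) = -2.177626 < 0 → root in [2.526250, 2.782500]
step 4: m = 2.654375, f(m) = 0.401948 > 0 → root in [2.526250, 2.654375]
step 5: m = 2.590313, f(m) = -0.919731 < 0 → root in [2.590313, 2.654375]

[2.5903, 2.6544]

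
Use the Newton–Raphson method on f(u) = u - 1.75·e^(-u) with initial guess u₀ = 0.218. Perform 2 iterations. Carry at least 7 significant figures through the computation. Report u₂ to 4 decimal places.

f'(u) = 1 + 1.75·e^(-u)
u_0 = 0.218000: f = -1.189220, f' = 2.407220 → u_1 = 0.218000 - (-1.189220)/(2.407220) = 0.712022
u_1 = 0.712022: f = -0.146617, f' = 1.858639 → u_2 = 0.712022 - (-0.146617)/(1.858639) = 0.790906

0.7909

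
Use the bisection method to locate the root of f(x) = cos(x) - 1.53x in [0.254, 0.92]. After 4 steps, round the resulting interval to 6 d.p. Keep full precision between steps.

f(0.254000) = 0.579295, f(0.920000) = -0.801780 (opposite signs)
step 1: m = 0.587000, f(m) = -0.065504 < 0 → root in [0.254000, 0.587000]
step 2: m = 0.420500, f(m) = 0.269520 > 0 → root in [0.420500, 0.587000]
step 3: m = 0.503750, f(m) = 0.105041 > 0 → root in [0.503750, 0.587000]
step 4: m = 0.545375, f(m) = 0.020509 > 0 → root in [0.545375, 0.587000]

[0.545375, 0.587000]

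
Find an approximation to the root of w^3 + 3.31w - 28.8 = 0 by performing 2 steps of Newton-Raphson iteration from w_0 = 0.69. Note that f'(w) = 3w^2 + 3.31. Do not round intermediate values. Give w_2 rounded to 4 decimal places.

4.2710

w_0 = 0.690000: f = -26.187591, f' = 4.738300 → w_1 = 0.690000 - (-26.187591)/(4.738300) = 6.216790
w_1 = 6.216790: f = 232.047095, f' = 119.255449 → w_2 = 6.216790 - (232.047095)/(119.255449) = 4.270992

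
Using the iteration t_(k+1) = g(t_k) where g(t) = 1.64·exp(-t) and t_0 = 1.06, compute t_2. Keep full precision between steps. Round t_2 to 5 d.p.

t_1 = g(1.060000) = 0.568188
t_2 = g(0.568188) = 0.929144

0.92914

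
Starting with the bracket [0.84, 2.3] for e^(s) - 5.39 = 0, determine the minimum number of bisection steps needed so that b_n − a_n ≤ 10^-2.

Initial width b − a = 2.3 − 0.84 = 1.460000.
After n steps the width is (b−a)/2^n; need (b−a)/2^n ≤ 10^-2.
So n ≥ log₂(1.460000/10^-2) = log₂(146.0000) ≈ 7.1898.
Hence n = 8.

8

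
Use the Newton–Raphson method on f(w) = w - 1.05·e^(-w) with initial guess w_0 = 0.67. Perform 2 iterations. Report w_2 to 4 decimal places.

0.5850

f'(w) = 1 + 1.05·e^(-w)
w_0 = 0.670000: f = 0.132706, f' = 1.537294 → w_1 = 0.670000 - (0.132706)/(1.537294) = 0.583676
w_1 = 0.583676: f = -0.002061, f' = 1.585736 → w_2 = 0.583676 - (-0.002061)/(1.585736) = 0.584975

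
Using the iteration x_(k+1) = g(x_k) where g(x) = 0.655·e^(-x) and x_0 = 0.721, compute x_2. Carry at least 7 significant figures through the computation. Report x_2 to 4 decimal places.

0.4763

x_1 = g(0.721000) = 0.318504
x_2 = g(0.318504) = 0.476340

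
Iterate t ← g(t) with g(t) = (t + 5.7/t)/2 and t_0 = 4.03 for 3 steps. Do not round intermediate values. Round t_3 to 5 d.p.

2.38756

t_1 = g(4.030000) = 2.722196
t_2 = g(2.722196) = 2.408047
t_3 = g(2.408047) = 2.387555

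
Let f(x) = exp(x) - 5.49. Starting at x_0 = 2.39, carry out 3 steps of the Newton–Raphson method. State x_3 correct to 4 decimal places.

Newton update: x ← x − f(x)/f'(x).
f'(x) = exp(x)
x_0 = 2.390000: f = 5.423494, f' = 10.913494 → x_1 = 2.390000 - (5.423494)/(10.913494) = 1.893047
x_1 = 1.893047: f = 1.149568, f' = 6.639568 → x_2 = 1.893047 - (1.149568)/(6.639568) = 1.719908
x_2 = 1.719908: f = 0.094014, f' = 5.584014 → x_3 = 1.719908 - (0.094014)/(5.584014) = 1.703072

1.7031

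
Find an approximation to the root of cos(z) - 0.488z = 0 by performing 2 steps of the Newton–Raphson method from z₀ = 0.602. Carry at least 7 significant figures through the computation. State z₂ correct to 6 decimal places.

f'(z) = -sin(z) - 0.488
z_0 = 0.602000: f = 0.530429, f' = -1.054292 → z_1 = 0.602000 - (0.530429)/(-1.054292) = 1.105114
z_1 = 1.105114: f = -0.090263, f' = -1.381515 → z_2 = 1.105114 - (-0.090263)/(-1.381515) = 1.039778

1.039778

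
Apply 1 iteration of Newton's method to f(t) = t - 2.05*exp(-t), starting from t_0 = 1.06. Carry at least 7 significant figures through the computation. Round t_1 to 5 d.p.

0.85549

f'(t) = 1 + 2.05*exp(-t)
t_0 = 1.060000: f = 0.349766, f' = 1.710234 → t_1 = 1.060000 - (0.349766)/(1.710234) = 0.855487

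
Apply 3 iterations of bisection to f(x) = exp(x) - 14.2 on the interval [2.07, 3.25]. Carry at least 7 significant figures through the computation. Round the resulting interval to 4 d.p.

f(2.070000) = -6.275177, f(3.250000) = 11.590340 (opposite signs)
step 1: m = 2.660000, f(m) = 0.096289 > 0 → root in [2.070000, 2.660000]
step 2: m = 2.365000, f(m) = -3.555961 < 0 → root in [2.365000, 2.660000]
step 3: m = 2.512500, f(m) = -1.864269 < 0 → root in [2.512500, 2.660000]

[2.5125, 2.6600]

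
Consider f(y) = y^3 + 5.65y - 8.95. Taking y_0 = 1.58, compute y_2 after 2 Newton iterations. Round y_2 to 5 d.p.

f'(y) = 3y^2 + 5.65
y_0 = 1.580000: f = 3.921312, f' = 13.139200 → y_1 = 1.580000 - (3.921312)/(13.139200) = 1.281556
y_1 = 1.281556: f = 0.395603, f' = 10.577159 → y_2 = 1.281556 - (0.395603)/(10.577159) = 1.244155

1.24415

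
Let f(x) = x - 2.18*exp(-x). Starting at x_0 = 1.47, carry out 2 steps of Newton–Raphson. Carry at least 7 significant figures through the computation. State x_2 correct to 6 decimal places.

0.891654

f'(x) = 1 + 2.18*exp(-x)
x_0 = 1.470000: f = 0.968762, f' = 1.501238 → x_1 = 1.470000 - (0.968762)/(1.501238) = 0.824691
x_1 = 0.824691: f = -0.130957, f' = 1.955648 → x_2 = 0.824691 - (-0.130957)/(1.955648) = 0.891654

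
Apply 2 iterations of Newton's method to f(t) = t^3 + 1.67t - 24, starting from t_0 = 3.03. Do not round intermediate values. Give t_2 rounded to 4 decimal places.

Newton update: t ← t − f(t)/f'(t).
f'(t) = 3t^2 + 1.67
t_0 = 3.030000: f = 8.878227, f' = 29.212700 → t_1 = 3.030000 - (8.878227)/(29.212700) = 2.726083
t_1 = 2.726083: f = 0.811530, f' = 23.964591 → t_2 = 2.726083 - (0.811530)/(23.964591) = 2.692220

2.6922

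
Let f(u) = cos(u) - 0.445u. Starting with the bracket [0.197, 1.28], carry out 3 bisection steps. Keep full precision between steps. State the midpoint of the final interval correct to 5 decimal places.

f(0.197000) = 0.892993, f(1.280000) = -0.282885 (opposite signs)
step 1: m = 0.738500, f(m) = 0.410847 > 0 → root in [0.738500, 1.280000]
step 2: m = 1.009250, f(m) = 0.083379 > 0 → root in [1.009250, 1.280000]
step 3: m = 1.144625, f(m) = -0.095971 < 0 → root in [1.009250, 1.144625]
Midpoint of [1.009250, 1.144625] = 1.076938

1.07694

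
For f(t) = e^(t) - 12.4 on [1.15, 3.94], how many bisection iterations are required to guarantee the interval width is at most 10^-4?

Initial width b − a = 3.94 − 1.15 = 2.790000.
After n steps the width is (b−a)/2^n; need (b−a)/2^n ≤ 10^-4.
So n ≥ log₂(2.790000/10^-4) = log₂(27900.0000) ≈ 14.7680.
Hence n = 15.

15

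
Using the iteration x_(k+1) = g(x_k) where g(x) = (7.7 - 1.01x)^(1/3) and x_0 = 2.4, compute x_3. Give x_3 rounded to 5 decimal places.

1.80397

x_1 = g(2.400000) = 1.740878
x_2 = g(1.740878) = 1.811217
x_3 = g(1.811217) = 1.803970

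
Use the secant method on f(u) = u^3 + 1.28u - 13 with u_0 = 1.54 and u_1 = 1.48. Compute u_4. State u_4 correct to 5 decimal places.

f(u_0) = -7.376536, f(u_1) = -7.863808
u_2 = 1.480000 - (-7.863808)·(1.480000 - 1.540000)/(-7.863808 - (-7.376536)) = 2.448306; f(u_2) = 4.809476
u_3 = 2.448306 - (4.809476)·(2.448306 - 1.480000)/(4.809476 - (-7.863808)) = 2.080837; f(u_3) = -1.326754
u_4 = 2.080837 - (-1.326754)·(2.080837 - 2.448306)/(-1.326754 - (4.809476)) = 2.160290; f(u_4) = -0.153079

2.16029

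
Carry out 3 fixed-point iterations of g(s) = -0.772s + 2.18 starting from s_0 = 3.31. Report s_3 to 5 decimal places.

s_1 = g(3.310000) = -0.375320
s_2 = g(-0.375320) = 2.469747
s_3 = g(2.469747) = 0.273355

0.27336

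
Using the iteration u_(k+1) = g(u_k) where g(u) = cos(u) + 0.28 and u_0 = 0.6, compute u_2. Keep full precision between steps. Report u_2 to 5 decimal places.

u_1 = g(0.600000) = 1.105336
u_2 = g(1.105336) = 0.728835

0.72883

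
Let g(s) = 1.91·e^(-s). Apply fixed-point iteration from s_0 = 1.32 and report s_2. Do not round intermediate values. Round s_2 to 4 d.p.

1.1467

s_1 = g(1.320000) = 0.510228
s_2 = g(0.510228) = 1.146685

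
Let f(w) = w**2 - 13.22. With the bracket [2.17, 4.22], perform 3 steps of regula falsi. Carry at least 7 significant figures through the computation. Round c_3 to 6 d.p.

False-position update: c = (a·f(b) − b·f(a))/(f(b) − f(a)); replace the endpoint whose sign matches f(c).
f(2.170000) = -8.511100, f(4.220000) = 4.588400
step 1: c = 3.501941, f(c) = -0.956413 < 0 → new bracket [3.501941, 4.220000]
step 2: c = 3.625797, f(c) = -0.073596 < 0 → new bracket [3.625797, 4.220000]
step 3: c = 3.635177, f(c) = -0.005486 < 0 → new bracket [3.635177, 4.220000]

3.635177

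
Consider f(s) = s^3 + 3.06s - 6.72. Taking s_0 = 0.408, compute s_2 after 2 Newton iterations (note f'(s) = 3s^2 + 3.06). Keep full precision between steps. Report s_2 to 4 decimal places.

1.4808

Newton update: s ← s − f(s)/f'(s).
s_0 = 0.408000: f = -5.403603, f' = 3.559392 → s_1 = 0.408000 - (-5.403603)/(3.559392) = 1.926125
s_1 = 1.926125: f = 6.319787, f' = 14.189875 → s_2 = 1.926125 - (6.319787)/(14.189875) = 1.480752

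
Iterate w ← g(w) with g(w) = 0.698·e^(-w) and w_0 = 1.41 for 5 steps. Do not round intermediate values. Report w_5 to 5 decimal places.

w_1 = g(1.410000) = 0.170412
w_2 = g(0.170412) = 0.588635
w_3 = g(0.588635) = 0.387449
w_4 = g(0.387449) = 0.473793
w_5 = g(0.473793) = 0.434600

0.43460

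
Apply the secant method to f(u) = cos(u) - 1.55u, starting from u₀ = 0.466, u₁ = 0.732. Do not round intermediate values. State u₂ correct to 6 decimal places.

0.546994

f(u_0) = 0.171073, f(u_1) = -0.390761
u_2 = 0.732000 - (-0.390761)·(0.732000 - 0.466000)/(-0.390761 - (0.171073)) = 0.546994; f(u_2) = 0.006250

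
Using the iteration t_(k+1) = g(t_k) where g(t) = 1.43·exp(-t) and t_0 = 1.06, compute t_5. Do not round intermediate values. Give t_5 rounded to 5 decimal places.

0.65152

t_1 = g(1.060000) = 0.495432
t_2 = g(0.495432) = 0.871310
t_3 = g(0.871310) = 0.598316
t_4 = g(0.598316) = 0.786123
t_5 = g(0.786123) = 0.651519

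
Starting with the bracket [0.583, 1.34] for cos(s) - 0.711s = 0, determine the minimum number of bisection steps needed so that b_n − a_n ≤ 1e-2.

7

Initial width b − a = 1.34 − 0.583 = 0.757000.
After n steps the width is (b−a)/2^n; need (b−a)/2^n ≤ 1e-2.
So n ≥ log₂(0.757000/1e-2) = log₂(75.7000) ≈ 6.2422.
Hence n = 7.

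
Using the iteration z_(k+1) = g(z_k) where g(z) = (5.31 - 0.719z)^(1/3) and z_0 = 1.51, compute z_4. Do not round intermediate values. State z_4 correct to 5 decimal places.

1.60753

z_1 = g(1.510000) = 1.616536
z_2 = g(1.616536) = 1.606705
z_3 = g(1.606705) = 1.607617
z_4 = g(1.607617) = 1.607533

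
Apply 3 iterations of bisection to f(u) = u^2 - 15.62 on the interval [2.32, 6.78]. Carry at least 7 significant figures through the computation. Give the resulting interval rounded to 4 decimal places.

[3.4350, 3.9925]

f(2.320000) = -10.237600, f(6.780000) = 30.348400 (opposite signs)
step 1: m = 4.550000, f(m) = 5.082500 > 0 → root in [2.320000, 4.550000]
step 2: m = 3.435000, f(m) = -3.820775 < 0 → root in [3.435000, 4.550000]
step 3: m = 3.992500, f(m) = 0.320056 > 0 → root in [3.435000, 3.992500]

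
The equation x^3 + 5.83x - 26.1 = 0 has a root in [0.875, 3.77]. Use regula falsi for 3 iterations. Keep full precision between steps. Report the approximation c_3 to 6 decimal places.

2.238898

f(0.875000) = -20.328828, f(3.770000) = 49.461733
step 1: c = 1.718265, f(c) = -11.009446 < 0 → new bracket [1.718265, 3.770000]
step 2: c = 2.091806, f(c) = -4.751751 < 0 → new bracket [2.091806, 3.770000]
step 3: c = 2.238898, f(c) = -1.824380 < 0 → new bracket [2.238898, 3.770000]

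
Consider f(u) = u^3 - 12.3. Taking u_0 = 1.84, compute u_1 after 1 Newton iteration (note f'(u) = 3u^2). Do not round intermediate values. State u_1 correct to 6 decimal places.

Newton update: u ← u − f(u)/f'(u).
u_0 = 1.840000: f = -6.070496, f' = 10.156800 → u_1 = 1.840000 - (-6.070496)/(10.156800) = 2.437678

2.437678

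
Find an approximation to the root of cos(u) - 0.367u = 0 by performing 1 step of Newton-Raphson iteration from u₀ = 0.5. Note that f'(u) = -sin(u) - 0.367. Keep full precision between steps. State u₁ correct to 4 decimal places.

u_0 = 0.500000: f = 0.694083, f' = -0.846426 → u_1 = 0.500000 - (0.694083)/(-0.846426) = 1.320016

1.3200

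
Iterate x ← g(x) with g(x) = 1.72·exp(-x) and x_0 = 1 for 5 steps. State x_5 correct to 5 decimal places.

0.72580

x_1 = g(1.000000) = 0.632753
x_2 = g(0.632753) = 0.913540
x_3 = g(0.913540) = 0.689895
x_4 = g(0.689895) = 0.862801
x_5 = g(0.862801) = 0.725803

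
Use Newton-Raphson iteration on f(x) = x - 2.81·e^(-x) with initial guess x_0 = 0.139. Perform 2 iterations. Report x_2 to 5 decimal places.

1.00540

f'(x) = 1 + 2.81·e^(-x)
x_0 = 0.139000: f = -2.306341, f' = 3.445341 → x_1 = 0.139000 - (-2.306341)/(3.445341) = 0.808409
x_1 = 0.808409: f = -0.443633, f' = 2.252042 → x_2 = 0.808409 - (-0.443633)/(2.252042) = 1.005400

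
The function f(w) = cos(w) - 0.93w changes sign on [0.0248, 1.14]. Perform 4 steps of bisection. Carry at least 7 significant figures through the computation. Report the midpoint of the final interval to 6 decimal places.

f(0.024800) = 0.976628, f(1.140000) = -0.642605 (opposite signs)
step 1: m = 0.582400, f(m) = 0.293513 > 0 → root in [0.582400, 1.140000]
step 2: m = 0.861200, f(m) = -0.149388 < 0 → root in [0.582400, 0.861200]
step 3: m = 0.721800, f(m) = 0.079344 > 0 → root in [0.721800, 0.861200]
step 4: m = 0.791500, f(m) = -0.033316 < 0 → root in [0.721800, 0.791500]
Midpoint of [0.721800, 0.791500] = 0.756650

0.756650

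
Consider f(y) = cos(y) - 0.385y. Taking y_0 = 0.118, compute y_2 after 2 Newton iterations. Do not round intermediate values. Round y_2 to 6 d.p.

f'(y) = -sin(y) - 0.385
y_0 = 0.118000: f = 0.947616, f' = -0.502726 → y_1 = 0.118000 - (0.947616)/(-0.502726) = 2.002954
y_1 = 2.002954: f = -1.189968, f' = -1.293064 → y_2 = 2.002954 - (-1.189968)/(-1.293064) = 1.082684

1.082684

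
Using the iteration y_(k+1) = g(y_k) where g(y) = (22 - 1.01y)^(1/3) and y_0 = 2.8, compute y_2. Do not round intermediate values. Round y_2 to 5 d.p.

y_1 = g(2.800000) = 2.676429
y_2 = g(2.676429) = 2.682225

2.68222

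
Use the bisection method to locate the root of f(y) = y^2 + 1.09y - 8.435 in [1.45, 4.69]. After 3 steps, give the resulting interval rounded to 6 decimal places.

f(1.450000) = -4.752000, f(4.690000) = 18.673200 (opposite signs)
step 1: m = 3.070000, f(m) = 4.336200 > 0 → root in [1.450000, 3.070000]
step 2: m = 2.260000, f(m) = -0.864000 < 0 → root in [2.260000, 3.070000]
step 3: m = 2.665000, f(m) = 1.572075 > 0 → root in [2.260000, 2.665000]

[2.260000, 2.665000]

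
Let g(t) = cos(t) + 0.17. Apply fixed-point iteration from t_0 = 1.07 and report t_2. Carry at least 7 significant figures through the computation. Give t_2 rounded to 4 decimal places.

0.9660

t_1 = g(1.070000) = 0.650124
t_2 = g(0.650124) = 0.966009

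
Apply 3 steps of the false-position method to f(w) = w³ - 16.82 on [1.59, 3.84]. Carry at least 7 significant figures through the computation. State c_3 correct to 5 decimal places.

2.49839

f(1.590000) = -12.800321, f(3.840000) = 39.803104
step 1: c = 2.137507, f(c) = -7.053872 < 0 → new bracket [2.137507, 3.840000]
step 2: c = 2.393801, f(c) = -3.102846 < 0 → new bracket [2.393801, 3.840000]
step 3: c = 2.498386, f(c) = -1.225241 < 0 → new bracket [2.498386, 3.840000]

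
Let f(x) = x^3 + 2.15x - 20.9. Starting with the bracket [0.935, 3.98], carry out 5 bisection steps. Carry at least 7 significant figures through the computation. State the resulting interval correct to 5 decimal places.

f(0.935000) = -18.072350, f(3.980000) = 50.701792 (opposite signs)
step 1: m = 2.457500, f(m) = -0.774780 < 0 → root in [2.457500, 3.980000]
step 2: m = 3.218750, f(m) = 19.367694 > 0 → root in [2.457500, 3.218750]
step 3: m = 2.838125, f(m) = 8.062934 > 0 → root in [2.457500, 2.838125]
step 4: m = 2.647812, f(m) = 3.356375 > 0 → root in [2.457500, 2.647812]
step 5: m = 2.552656, f(m) = 1.221457 > 0 → root in [2.457500, 2.552656]

[2.45750, 2.55266]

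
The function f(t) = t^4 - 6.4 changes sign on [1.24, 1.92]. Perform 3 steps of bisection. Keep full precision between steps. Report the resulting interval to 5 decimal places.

f(1.240000) = -4.035786, f(1.920000) = 7.189545 (opposite signs)
step 1: m = 1.580000, f(m) = -0.167987 < 0 → root in [1.580000, 1.920000]
step 2: m = 1.750000, f(m) = 2.978906 > 0 → root in [1.580000, 1.750000]
step 3: m = 1.665000, f(m) = 1.285231 > 0 → root in [1.580000, 1.665000]

[1.58000, 1.66500]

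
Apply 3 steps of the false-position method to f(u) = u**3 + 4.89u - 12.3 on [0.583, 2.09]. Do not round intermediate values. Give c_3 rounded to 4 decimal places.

1.6248

False-position update: c = (a·f(b) − b·f(a))/(f(b) − f(a)); replace the endpoint whose sign matches f(c).
f(0.583000) = -9.250975, f(2.090000) = 7.049429
step 1: c = 1.438268, f(c) = -2.291643 < 0 → new bracket [1.438268, 2.090000]
step 2: c = 1.598158, f(c) = -0.403144 < 0 → new bracket [1.598158, 2.090000]
step 3: c = 1.624764, f(c) = -0.065764 < 0 → new bracket [1.624764, 2.090000]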